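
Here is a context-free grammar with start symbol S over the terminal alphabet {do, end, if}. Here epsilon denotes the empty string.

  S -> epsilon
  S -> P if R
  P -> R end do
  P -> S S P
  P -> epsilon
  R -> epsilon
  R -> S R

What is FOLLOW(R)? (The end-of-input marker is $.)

FIRST(S): from S->epsilon we get {epsilon}; from S->P if R we get {end, if}. So FIRST(S) = {epsilon, end, if}.
FIRST(R): from R->epsilon we get {epsilon}; from R->S R we get {epsilon, end, if}. So FIRST(R) = {epsilon, end, if}.
FIRST(P): from P->R end do we get {end, if}; from P->S S P we get {epsilon, end, if}; from P->epsilon we get {epsilon}. So FIRST(P) = {epsilon, end, if}.
FOLLOW(S) includes $ since S is the start symbol.
FOLLOW(P): in S->P if R, P is followed by if R with FIRST {if}; in P->S S P, the suffix after P is empty (adds nothing new). Thus FOLLOW(P) = {if}.
FOLLOW(S): in P->S S P (occurrence 1), S is followed by S P with FIRST {epsilon, end, if}; in P->S S P (occurrence 1), the suffix after S is nullable, so FOLLOW(S) ⊇ FOLLOW(P) = {if}; in P->S S P (occurrence 2), S is followed by P with FIRST {epsilon, end, if}; in P->S S P (occurrence 2), the suffix after S is nullable, so FOLLOW(S) ⊇ FOLLOW(P) = {if}; in R->S R, S is followed by R with FIRST {epsilon, end, if}; in R->S R, the suffix after S is nullable, so FOLLOW(S) ⊇ FOLLOW(R) = {$, end, if}. Thus FOLLOW(S) = {$, end, if}.
FOLLOW(R): in S->P if R, the suffix after R is empty, so FOLLOW(R) ⊇ FOLLOW(S) = {$, end, if}; in P->R end do, R is followed by end do with FIRST {end}; in R->S R, the suffix after R is empty (adds nothing new). Thus FOLLOW(R) = {$, end, if}.

{$, end, if}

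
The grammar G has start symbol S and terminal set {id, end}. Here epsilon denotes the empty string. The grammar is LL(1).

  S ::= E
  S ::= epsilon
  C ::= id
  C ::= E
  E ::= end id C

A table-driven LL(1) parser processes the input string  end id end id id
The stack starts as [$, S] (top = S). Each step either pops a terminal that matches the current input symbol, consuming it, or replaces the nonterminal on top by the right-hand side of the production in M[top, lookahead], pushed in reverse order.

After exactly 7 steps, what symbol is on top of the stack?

step 1: stack=$ S  input=end id end id id $  — expand S ::= E
step 2: stack=$ E  input=end id end id id $  — expand E ::= end id C
step 3: stack=$ C id end  input=end id end id id $  — match end
step 4: stack=$ C id  input=id end id id $  — match id
step 5: stack=$ C  input=end id id $  — expand C ::= E
step 6: stack=$ E  input=end id id $  — expand E ::= end id C
step 7: stack=$ C id end  input=end id id $  — match end
Stack after step 7: $ C id (top = id).

id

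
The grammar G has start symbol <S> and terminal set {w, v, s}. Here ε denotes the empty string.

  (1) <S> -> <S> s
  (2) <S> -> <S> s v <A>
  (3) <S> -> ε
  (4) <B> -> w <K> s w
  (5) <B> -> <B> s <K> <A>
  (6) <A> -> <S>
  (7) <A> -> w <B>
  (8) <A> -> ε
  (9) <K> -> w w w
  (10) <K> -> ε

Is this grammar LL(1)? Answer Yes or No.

FIRST(<S>) = {ε, s}
FIRST(<B>) = {w}
FIRST(<A>) = {ε, s, w}
FIRST(<K>) = {ε, w}
FOLLOW(<S>) = {$, s}
FOLLOW(<B>) = {$, s}
FOLLOW(<A>) = {$, s}
FOLLOW(<K>) = {$, s, w}
Cell M[<A>, $] receives both <A> -> <S> and <A> -> ε — the grammar is not LL(1).

No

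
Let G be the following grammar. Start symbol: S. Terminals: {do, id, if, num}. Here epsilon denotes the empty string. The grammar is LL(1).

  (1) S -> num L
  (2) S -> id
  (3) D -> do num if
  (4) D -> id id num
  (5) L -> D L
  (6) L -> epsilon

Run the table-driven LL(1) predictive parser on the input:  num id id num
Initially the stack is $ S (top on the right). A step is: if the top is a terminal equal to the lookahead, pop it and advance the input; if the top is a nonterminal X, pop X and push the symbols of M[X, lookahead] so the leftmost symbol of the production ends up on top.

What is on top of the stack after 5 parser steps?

step 1: stack=$ S  input=num id id num $  — expand S -> num L
step 2: stack=$ L num  input=num id id num $  — match num
step 3: stack=$ L  input=id id num $  — expand L -> D L
step 4: stack=$ L D  input=id id num $  — expand D -> id id num
step 5: stack=$ L num id id  input=id id num $  — match id
Stack after step 5: $ L num id (top = id).

id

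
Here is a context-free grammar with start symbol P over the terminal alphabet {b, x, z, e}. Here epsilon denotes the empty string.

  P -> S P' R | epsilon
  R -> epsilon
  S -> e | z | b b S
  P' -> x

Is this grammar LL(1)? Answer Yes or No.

FIRST(P) = {epsilon, b, e, z}
FIRST(R) = {epsilon}
FIRST(S) = {b, e, z}
FIRST(P') = {x}
FOLLOW(P) = {$}
FOLLOW(R) = {$}
FOLLOW(S) = {x}
FOLLOW(P') = {$}
Each cell of M receives at most one production.

Yes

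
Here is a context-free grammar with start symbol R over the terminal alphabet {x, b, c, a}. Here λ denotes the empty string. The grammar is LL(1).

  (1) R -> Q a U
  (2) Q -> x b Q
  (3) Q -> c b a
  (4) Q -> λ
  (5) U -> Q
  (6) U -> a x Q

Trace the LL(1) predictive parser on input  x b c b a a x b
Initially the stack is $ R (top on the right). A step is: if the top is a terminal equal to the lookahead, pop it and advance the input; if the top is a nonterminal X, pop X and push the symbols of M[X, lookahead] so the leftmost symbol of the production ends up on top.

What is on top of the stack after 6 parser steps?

b

     Stack        Input              Action
  1  $ R          x b c b a a x b $  expand R -> Q a U
  2  $ U a Q      x b c b a a x b $  expand Q -> x b Q
  3  $ U a Q b x  x b c b a a x b $  match x
  4  $ U a Q b    b c b a a x b $    match b
  5  $ U a Q      c b a a x b $      expand Q -> c b a
  6  $ U a a b c  c b a a x b $      match c
Stack after step 6: $ U a a b (top = b).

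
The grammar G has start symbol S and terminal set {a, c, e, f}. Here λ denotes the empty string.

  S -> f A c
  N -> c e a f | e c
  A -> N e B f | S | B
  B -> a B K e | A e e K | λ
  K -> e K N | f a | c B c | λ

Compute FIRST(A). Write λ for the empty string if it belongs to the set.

{λ, a, c, e, f}

FIRST(S) = {f}
FIRST(N) = {c, e}
FIRST(K) = {λ, c, e, f}
FIRST(A) = {λ, a, c, e, f}  (via N e B f, S, B)
FIRST(B) = {λ, a, c, e, f}  (via A e e K)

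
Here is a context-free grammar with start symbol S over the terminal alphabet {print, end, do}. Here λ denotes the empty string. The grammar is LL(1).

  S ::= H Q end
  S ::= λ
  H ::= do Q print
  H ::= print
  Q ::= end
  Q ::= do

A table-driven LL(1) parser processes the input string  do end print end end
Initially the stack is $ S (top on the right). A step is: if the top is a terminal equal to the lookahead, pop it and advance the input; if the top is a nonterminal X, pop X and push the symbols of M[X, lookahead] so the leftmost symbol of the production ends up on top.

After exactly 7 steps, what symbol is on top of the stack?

end

step 1: stack=$ S  input=do end print end end $  — expand S ::= H Q end
step 2: stack=$ end Q H  input=do end print end end $  — expand H ::= do Q print
step 3: stack=$ end Q print Q do  input=do end print end end $  — match do
step 4: stack=$ end Q print Q  input=end print end end $  — expand Q ::= end
step 5: stack=$ end Q print end  input=end print end end $  — match end
step 6: stack=$ end Q print  input=print end end $  — match print
step 7: stack=$ end Q  input=end end $  — expand Q ::= end
Stack after step 7: $ end end (top = end).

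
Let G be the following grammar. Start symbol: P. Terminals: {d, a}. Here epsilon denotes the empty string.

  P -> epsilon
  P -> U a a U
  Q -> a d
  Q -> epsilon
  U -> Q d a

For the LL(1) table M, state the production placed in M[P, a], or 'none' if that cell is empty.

P -> U a a U

FIRST(Q) = {epsilon, a}
FIRST(U) = {a, d}  (via Q d a)
FIRST(P) = {epsilon, a, d}  (via U a a U)
FOLLOW(P) includes $ since P is the start symbol.
FOLLOW(P): P appears on no right-hand side. Thus FOLLOW(P) = {$}.
For P -> epsilon: FIRST(epsilon) = {epsilon}, so it goes in M[P, t] for t ∈ {}; since epsilon ∈ FIRST, also for every t ∈ FOLLOW(P) = {$}.
For P -> U a a U: FIRST(U a a U) = {a, d}, so it goes in M[P, t] for t ∈ {a, d}.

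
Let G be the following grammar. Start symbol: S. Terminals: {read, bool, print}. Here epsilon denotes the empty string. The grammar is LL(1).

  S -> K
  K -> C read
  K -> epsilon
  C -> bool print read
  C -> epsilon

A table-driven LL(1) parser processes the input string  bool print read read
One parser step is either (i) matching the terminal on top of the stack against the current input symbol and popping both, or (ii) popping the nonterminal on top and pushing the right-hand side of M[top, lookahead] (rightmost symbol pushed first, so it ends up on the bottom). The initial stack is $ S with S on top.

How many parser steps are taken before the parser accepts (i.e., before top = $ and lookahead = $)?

7

     Stack                   Input                   Action
  1  $ S                     bool print read read $  expand S -> K
  2  $ K                     bool print read read $  expand K -> C read
  3  $ read C                bool print read read $  expand C -> bool print read
  4  $ read read print bool  bool print read read $  match bool
  5  $ read read print       print read read $       match print
  6  $ read read             read read $             match read
  7  $ read                  read $                  match read
Accept reached after 7 steps.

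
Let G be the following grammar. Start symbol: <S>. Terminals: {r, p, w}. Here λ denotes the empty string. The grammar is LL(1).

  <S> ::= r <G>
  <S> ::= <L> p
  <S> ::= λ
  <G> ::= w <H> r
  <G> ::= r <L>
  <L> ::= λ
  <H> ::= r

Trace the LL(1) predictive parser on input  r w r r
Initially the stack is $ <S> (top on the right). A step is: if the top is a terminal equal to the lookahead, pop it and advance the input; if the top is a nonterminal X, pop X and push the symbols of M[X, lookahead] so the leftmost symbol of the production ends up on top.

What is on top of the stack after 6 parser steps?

r

step 1: stack=$ <S>  input=r w r r $  — expand <S> ::= r <G>
step 2: stack=$ <G> r  input=r w r r $  — match r
step 3: stack=$ <G>  input=w r r $  — expand <G> ::= w <H> r
step 4: stack=$ r <H> w  input=w r r $  — match w
step 5: stack=$ r <H>  input=r r $  — expand <H> ::= r
step 6: stack=$ r r  input=r r $  — match r
Stack after step 6: $ r (top = r).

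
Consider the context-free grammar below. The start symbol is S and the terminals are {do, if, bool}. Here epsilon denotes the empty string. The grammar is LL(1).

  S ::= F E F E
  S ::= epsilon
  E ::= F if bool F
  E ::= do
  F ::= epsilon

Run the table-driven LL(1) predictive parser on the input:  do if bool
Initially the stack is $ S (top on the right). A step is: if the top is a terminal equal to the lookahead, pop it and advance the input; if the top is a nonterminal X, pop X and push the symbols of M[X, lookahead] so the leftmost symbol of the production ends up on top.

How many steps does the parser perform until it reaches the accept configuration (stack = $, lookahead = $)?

10

step 1: stack=$ S  input=do if bool $  — expand S ::= F E F E
step 2: stack=$ E F E F  input=do if bool $  — expand F ::= epsilon
step 3: stack=$ E F E  input=do if bool $  — expand E ::= do
step 4: stack=$ E F do  input=do if bool $  — match do
step 5: stack=$ E F  input=if bool $  — expand F ::= epsilon
step 6: stack=$ E  input=if bool $  — expand E ::= F if bool F
step 7: stack=$ F bool if F  input=if bool $  — expand F ::= epsilon
step 8: stack=$ F bool if  input=if bool $  — match if
step 9: stack=$ F bool  input=bool $  — match bool
step 10: stack=$ F  input=$  — expand F ::= epsilon
Accept reached after 10 steps.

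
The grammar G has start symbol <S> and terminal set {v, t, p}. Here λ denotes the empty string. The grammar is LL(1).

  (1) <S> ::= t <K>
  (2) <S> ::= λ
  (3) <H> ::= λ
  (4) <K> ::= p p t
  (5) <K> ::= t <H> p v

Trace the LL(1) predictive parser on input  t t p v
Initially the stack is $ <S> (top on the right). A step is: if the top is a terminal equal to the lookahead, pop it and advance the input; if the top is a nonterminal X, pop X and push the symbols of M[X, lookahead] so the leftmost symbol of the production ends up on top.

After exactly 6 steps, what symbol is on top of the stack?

     Stack        Input      Action
  1  $ <S>        t t p v $  expand <S> ::= t <K>
  2  $ <K> t      t t p v $  match t
  3  $ <K>        t p v $    expand <K> ::= t <H> p v
  4  $ v p <H> t  t p v $    match t
  5  $ v p <H>    p v $      expand <H> ::= λ
  6  $ v p        p v $      match p
Stack after step 6: $ v (top = v).

v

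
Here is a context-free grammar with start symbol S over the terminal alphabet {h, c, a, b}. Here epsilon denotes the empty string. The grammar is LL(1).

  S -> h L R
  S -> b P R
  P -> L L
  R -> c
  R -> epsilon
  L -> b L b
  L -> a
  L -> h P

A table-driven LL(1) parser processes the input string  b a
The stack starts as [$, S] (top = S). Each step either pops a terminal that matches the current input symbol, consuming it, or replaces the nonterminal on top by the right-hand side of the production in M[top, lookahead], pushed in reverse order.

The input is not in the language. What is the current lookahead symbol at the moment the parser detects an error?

$

step 1: stack=$ S  input=b a $  — expand S -> b P R
step 2: stack=$ R P b  input=b a $  — match b
step 3: stack=$ R P  input=a $  — expand P -> L L
step 4: stack=$ R L L  input=a $  — expand L -> a
step 5: stack=$ R L a  input=a $  — match a
step 6: stack=$ R L  input=$  — error: M[L, $] is empty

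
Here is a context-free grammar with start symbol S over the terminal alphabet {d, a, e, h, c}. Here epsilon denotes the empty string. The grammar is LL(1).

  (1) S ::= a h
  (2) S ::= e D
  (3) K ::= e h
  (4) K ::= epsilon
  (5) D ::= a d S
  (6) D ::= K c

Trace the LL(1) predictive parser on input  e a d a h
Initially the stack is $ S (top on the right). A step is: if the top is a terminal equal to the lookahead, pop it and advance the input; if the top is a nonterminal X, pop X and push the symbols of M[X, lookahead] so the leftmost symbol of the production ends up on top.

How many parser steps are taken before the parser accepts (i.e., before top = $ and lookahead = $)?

step 1: stack=$ S  input=e a d a h $  — expand S ::= e D
step 2: stack=$ D e  input=e a d a h $  — match e
step 3: stack=$ D  input=a d a h $  — expand D ::= a d S
step 4: stack=$ S d a  input=a d a h $  — match a
step 5: stack=$ S d  input=d a h $  — match d
step 6: stack=$ S  input=a h $  — expand S ::= a h
step 7: stack=$ h a  input=a h $  — match a
step 8: stack=$ h  input=h $  — match h
Accept reached after 8 steps.

8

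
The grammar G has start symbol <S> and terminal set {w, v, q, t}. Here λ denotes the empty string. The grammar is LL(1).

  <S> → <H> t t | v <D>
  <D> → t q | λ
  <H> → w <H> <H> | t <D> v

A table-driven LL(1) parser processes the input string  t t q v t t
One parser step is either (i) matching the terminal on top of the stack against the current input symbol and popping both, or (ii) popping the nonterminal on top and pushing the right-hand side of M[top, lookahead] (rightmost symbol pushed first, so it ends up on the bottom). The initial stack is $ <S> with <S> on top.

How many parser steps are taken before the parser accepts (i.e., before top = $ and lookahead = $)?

9

     Stack          Input          Action
  1  $ <S>          t t q v t t $  expand <S> → <H> t t
  2  $ t t <H>      t t q v t t $  expand <H> → t <D> v
  3  $ t t v <D> t  t t q v t t $  match t
  4  $ t t v <D>    t q v t t $    expand <D> → t q
  5  $ t t v q t    t q v t t $    match t
  6  $ t t v q      q v t t $      match q
  7  $ t t v        v t t $        match v
  8  $ t t          t t $          match t
  9  $ t            t $            match t
Accept reached after 9 steps.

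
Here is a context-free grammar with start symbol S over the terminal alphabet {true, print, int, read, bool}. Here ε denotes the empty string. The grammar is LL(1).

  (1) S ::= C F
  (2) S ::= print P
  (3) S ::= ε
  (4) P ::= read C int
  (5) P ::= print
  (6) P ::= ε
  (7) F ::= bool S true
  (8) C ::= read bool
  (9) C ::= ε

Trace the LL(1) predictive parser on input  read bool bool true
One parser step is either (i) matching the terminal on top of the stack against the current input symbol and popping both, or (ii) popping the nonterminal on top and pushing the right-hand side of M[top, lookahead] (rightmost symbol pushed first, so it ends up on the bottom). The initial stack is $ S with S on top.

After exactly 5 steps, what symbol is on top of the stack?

step 1: stack=$ S  input=read bool bool true $  — expand S ::= C F
step 2: stack=$ F C  input=read bool bool true $  — expand C ::= read bool
step 3: stack=$ F bool read  input=read bool bool true $  — match read
step 4: stack=$ F bool  input=bool bool true $  — match bool
step 5: stack=$ F  input=bool true $  — expand F ::= bool S true
Stack after step 5: $ true S bool (top = bool).

bool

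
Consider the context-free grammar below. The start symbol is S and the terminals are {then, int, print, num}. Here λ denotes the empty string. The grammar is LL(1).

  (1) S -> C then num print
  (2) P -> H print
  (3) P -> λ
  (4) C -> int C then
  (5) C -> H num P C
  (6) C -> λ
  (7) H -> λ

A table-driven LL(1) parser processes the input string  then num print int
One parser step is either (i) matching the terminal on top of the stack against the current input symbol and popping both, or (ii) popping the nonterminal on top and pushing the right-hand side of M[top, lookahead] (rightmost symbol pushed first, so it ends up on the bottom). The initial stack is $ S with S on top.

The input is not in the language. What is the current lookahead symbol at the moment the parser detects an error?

int

     Stack               Input                 Action
  1  $ S                 then num print int $  expand S -> C then num print
  2  $ print num then C  then num print int $  expand C -> λ
  3  $ print num then    then num print int $  match then
  4  $ print num         num print int $       match num
  5  $ print             print int $           match print
  6  $                   int $                 error: stack empty but input remains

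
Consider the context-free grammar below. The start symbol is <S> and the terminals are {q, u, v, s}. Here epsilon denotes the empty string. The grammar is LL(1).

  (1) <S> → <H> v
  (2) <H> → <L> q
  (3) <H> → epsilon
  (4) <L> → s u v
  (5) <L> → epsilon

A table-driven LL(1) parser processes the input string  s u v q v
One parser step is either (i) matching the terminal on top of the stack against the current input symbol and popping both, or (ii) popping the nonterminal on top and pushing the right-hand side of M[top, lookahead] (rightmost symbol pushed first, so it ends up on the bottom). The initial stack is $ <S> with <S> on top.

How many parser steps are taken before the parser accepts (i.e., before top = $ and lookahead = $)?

8

     Stack        Input        Action
  1  $ <S>        s u v q v $  expand <S> → <H> v
  2  $ v <H>      s u v q v $  expand <H> → <L> q
  3  $ v q <L>    s u v q v $  expand <L> → s u v
  4  $ v q v u s  s u v q v $  match s
  5  $ v q v u    u v q v $    match u
  6  $ v q v      v q v $      match v
  7  $ v q        q v $        match q
  8  $ v          v $          match v
Accept reached after 8 steps.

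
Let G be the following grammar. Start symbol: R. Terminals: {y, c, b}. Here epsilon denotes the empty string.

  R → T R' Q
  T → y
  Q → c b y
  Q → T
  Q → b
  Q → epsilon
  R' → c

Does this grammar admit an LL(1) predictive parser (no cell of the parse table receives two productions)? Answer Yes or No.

FIRST(R) = {y}
FIRST(T) = {y}
FIRST(Q) = {epsilon, b, c, y}
FIRST(R') = {c}
FOLLOW(R) = {$}
FOLLOW(T) = {$, c}
FOLLOW(Q) = {$}
FOLLOW(R') = {$, b, c, y}
Each cell of M receives at most one production.

Yes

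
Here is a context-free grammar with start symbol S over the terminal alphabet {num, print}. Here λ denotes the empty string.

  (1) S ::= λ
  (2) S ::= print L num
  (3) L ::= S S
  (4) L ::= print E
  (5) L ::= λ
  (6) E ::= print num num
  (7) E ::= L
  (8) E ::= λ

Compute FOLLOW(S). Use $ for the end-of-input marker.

{$, num, print}

FIRST(S) = {λ, print}
FIRST(L) = {λ, print}  (via S S)
FIRST(E) = {λ, print}  (via L)
FOLLOW(S) includes $ since S is the start symbol.
FOLLOW(S): in L::=S S (occurrence 1), S is followed by S with FIRST {λ, print}; in L::=S S (occurrence 1), the suffix after S is nullable, so FOLLOW(S) ⊇ FOLLOW(L) = {num}; in L::=S S (occurrence 2), the suffix after S is empty, so FOLLOW(S) ⊇ FOLLOW(L) = {num}. Thus FOLLOW(S) = {$, num, print}.
FOLLOW(L): in S::=print L num, L is followed by num with FIRST {num}; in E::=L, the suffix after L is empty, so FOLLOW(L) ⊇ FOLLOW(E) = {num}. Thus FOLLOW(L) = {num}.
FOLLOW(E): in L::=print E, the suffix after E is empty, so FOLLOW(E) ⊇ FOLLOW(L) = {num}. Thus FOLLOW(E) = {num}.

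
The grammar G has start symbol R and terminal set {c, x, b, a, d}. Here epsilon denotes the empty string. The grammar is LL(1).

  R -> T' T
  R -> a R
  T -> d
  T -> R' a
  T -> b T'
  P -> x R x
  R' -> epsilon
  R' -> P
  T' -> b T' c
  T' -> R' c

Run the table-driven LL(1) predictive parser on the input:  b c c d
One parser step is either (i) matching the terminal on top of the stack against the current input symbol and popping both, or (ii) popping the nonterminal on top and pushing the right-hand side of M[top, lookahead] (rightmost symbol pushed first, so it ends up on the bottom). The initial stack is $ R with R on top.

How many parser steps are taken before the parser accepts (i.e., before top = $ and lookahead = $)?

step 1: stack=$ R  input=b c c d $  — expand R -> T' T
step 2: stack=$ T T'  input=b c c d $  — expand T' -> b T' c
step 3: stack=$ T c T' b  input=b c c d $  — match b
step 4: stack=$ T c T'  input=c c d $  — expand T' -> R' c
step 5: stack=$ T c c R'  input=c c d $  — expand R' -> epsilon
step 6: stack=$ T c c  input=c c d $  — match c
step 7: stack=$ T c  input=c d $  — match c
step 8: stack=$ T  input=d $  — expand T -> d
step 9: stack=$ d  input=d $  — match d
Accept reached after 9 steps.

9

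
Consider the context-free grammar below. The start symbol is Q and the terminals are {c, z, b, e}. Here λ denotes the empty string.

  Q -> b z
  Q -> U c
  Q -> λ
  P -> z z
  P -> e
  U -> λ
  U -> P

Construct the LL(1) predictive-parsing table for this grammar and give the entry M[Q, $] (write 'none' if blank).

Q -> λ

FIRST(P): from P->z z we get {z}; from P->e we get {e}. So FIRST(P) = {e, z}.
FIRST(U): from U->λ we get {λ}; from U->P we get {e, z}. So FIRST(U) = {λ, e, z}.
FIRST(Q): from Q->b z we get {b}; from Q->U c we get {c, e, z}; from Q->λ we get {λ}. So FIRST(Q) = {λ, b, c, e, z}.
FOLLOW(Q) includes $ since Q is the start symbol.
FOLLOW(Q): Q appears on no right-hand side. Thus FOLLOW(Q) = {$}.
For Q -> b z: FIRST(b z) = {b}, so it goes in M[Q, t] for t ∈ {b}.
For Q -> U c: FIRST(U c) = {c, e, z}, so it goes in M[Q, t] for t ∈ {c, e, z}.
For Q -> λ: FIRST(λ) = {λ}, so it goes in M[Q, t] for t ∈ {}; since λ ∈ FIRST, also for every t ∈ FOLLOW(Q) = {$}.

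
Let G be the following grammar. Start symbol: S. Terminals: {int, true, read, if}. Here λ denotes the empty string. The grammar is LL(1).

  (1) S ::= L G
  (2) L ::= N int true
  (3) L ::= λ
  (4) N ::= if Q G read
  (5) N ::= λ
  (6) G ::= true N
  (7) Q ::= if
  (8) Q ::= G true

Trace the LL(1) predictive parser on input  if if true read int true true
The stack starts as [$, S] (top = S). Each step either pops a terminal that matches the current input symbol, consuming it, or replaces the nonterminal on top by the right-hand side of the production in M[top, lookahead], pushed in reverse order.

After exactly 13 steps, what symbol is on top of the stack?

      Stack                     Input                            Action
   1  $ S                       if if true read int true true $  expand S ::= L G
   2  $ G L                     if if true read int true true $  expand L ::= N int true
   3  $ G true int N            if if true read int true true $  expand N ::= if Q G read
   4  $ G true int read G Q if  if if true read int true true $  match if
   5  $ G true int read G Q     if true read int true true $     expand Q ::= if
   6  $ G true int read G if    if true read int true true $     match if
   7  $ G true int read G       true read int true true $        expand G ::= true N
   8  $ G true int read N true  true read int true true $        match true
   9  $ G true int read N       read int true true $             expand N ::= λ
  10  $ G true int read         read int true true $             match read
  11  $ G true int              int true true $                  match int
  12  $ G true                  true true $                      match true
  13  $ G                       true $                           expand G ::= true N
Stack after step 13: $ N true (top = true).

true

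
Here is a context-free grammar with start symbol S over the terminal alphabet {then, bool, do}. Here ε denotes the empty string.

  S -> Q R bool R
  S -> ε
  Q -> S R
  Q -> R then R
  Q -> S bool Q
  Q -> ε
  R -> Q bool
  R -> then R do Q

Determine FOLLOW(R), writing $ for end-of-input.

FIRST(S): from S->Q R bool R we get {bool, then}; from S->ε we get {ε}. So FIRST(S) = {ε, bool, then}.
FIRST(Q): from Q->S R we get {bool, then}; from Q->R then R we get {bool, then}; from Q->S bool Q we get {bool, then}; from Q->ε we get {ε}. So FIRST(Q) = {ε, bool, then}.
FIRST(R): from R->Q bool we get {bool, then}; from R->then R do Q we get {then}. So FIRST(R) = {bool, then}.
FOLLOW(S) includes $ since S is the start symbol.
FOLLOW(S): in Q->S R, S is followed by R with FIRST {bool, then}; in Q->S bool Q, S is followed by bool Q with FIRST {bool}. Thus FOLLOW(S) = {$, bool, then}.
FOLLOW(Q): in S->Q R bool R, Q is followed by R bool R with FIRST {bool, then}; in Q->S bool Q, the suffix after Q is empty (adds nothing new); in R->Q bool, Q is followed by bool with FIRST {bool}; in R->then R do Q, the suffix after Q is empty, so FOLLOW(Q) ⊇ FOLLOW(R) = {$, bool, do, then}. Thus FOLLOW(Q) = {$, bool, do, then}.
FOLLOW(R): in S->Q R bool R (occurrence 1), R is followed by bool R with FIRST {bool}; in S->Q R bool R (occurrence 2), the suffix after R is empty, so FOLLOW(R) ⊇ FOLLOW(S) = {$, bool, then}; in Q->S R, the suffix after R is empty, so FOLLOW(R) ⊇ FOLLOW(Q) = {$, bool, do, then}; in Q->R then R (occurrence 1), R is followed by then R with FIRST {then}; in Q->R then R (occurrence 2), the suffix after R is empty, so FOLLOW(R) ⊇ FOLLOW(Q) = {$, bool, do, then}; in R->then R do Q, R is followed by do Q with FIRST {do}. Thus FOLLOW(R) = {$, bool, do, then}.

{$, bool, do, then}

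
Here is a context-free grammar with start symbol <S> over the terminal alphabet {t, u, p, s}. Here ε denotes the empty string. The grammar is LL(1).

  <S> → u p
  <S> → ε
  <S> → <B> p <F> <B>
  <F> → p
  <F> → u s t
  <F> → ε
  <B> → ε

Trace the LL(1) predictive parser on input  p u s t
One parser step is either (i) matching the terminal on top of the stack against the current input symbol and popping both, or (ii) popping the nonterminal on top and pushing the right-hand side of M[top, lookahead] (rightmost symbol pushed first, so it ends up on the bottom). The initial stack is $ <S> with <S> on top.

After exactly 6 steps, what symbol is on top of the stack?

t

step 1: stack=$ <S>  input=p u s t $  — expand <S> → <B> p <F> <B>
step 2: stack=$ <B> <F> p <B>  input=p u s t $  — expand <B> → ε
step 3: stack=$ <B> <F> p  input=p u s t $  — match p
step 4: stack=$ <B> <F>  input=u s t $  — expand <F> → u s t
step 5: stack=$ <B> t s u  input=u s t $  — match u
step 6: stack=$ <B> t s  input=s t $  — match s
Stack after step 6: $ <B> t (top = t).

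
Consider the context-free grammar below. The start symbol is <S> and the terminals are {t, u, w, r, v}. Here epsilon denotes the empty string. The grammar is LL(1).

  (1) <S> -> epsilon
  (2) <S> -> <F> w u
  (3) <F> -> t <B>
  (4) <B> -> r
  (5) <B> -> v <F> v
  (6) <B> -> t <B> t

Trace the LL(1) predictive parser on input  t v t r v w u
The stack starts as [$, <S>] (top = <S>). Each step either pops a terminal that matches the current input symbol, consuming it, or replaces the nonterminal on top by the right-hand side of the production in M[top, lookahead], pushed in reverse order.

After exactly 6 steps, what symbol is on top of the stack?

t

     Stack          Input            Action
  1  $ <S>          t v t r v w u $  expand <S> -> <F> w u
  2  $ u w <F>      t v t r v w u $  expand <F> -> t <B>
  3  $ u w <B> t    t v t r v w u $  match t
  4  $ u w <B>      v t r v w u $    expand <B> -> v <F> v
  5  $ u w v <F> v  v t r v w u $    match v
  6  $ u w v <F>    t r v w u $      expand <F> -> t <B>
Stack after step 6: $ u w v <B> t (top = t).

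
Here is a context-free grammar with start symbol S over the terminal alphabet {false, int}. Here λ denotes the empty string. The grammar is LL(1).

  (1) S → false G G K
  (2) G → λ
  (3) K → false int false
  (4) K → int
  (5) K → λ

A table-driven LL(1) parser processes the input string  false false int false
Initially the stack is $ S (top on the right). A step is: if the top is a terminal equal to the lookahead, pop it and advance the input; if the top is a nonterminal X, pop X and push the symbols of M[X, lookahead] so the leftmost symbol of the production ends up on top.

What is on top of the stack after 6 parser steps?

     Stack              Input                    Action
  1  $ S                false false int false $  expand S → false G G K
  2  $ K G G false      false false int false $  match false
  3  $ K G G            false int false $        expand G → λ
  4  $ K G              false int false $        expand G → λ
  5  $ K                false int false $        expand K → false int false
  6  $ false int false  false int false $        match false
Stack after step 6: $ false int (top = int).

int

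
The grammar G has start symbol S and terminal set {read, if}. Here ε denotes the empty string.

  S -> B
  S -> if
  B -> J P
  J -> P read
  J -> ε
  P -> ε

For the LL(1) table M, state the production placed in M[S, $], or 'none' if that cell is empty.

FIRST(P): from P->ε we get {ε}. So FIRST(P) = {ε}.
FIRST(J): from J->P read we get {read}; from J->ε we get {ε}. So FIRST(J) = {ε, read}.
FIRST(B): from B->J P we get {ε, read}. So FIRST(B) = {ε, read}.
FIRST(S): from S->B we get {ε, read}; from S->if we get {if}. So FIRST(S) = {ε, if, read}.
FOLLOW(S) includes $ since S is the start symbol.
FOLLOW(S): S appears on no right-hand side. Thus FOLLOW(S) = {$}.
For S -> B: FIRST(B) = {ε, read}, so it goes in M[S, t] for t ∈ {read}; since ε ∈ FIRST, also for every t ∈ FOLLOW(S) = {$}.
For S -> if: FIRST(if) = {if}, so it goes in M[S, t] for t ∈ {if}.

S -> B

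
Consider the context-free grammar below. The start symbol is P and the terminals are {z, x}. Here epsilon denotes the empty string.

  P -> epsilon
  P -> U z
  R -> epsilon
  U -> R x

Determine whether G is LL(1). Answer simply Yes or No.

FIRST(P) = {epsilon, x}
FIRST(R) = {epsilon}
FIRST(U) = {x}
FOLLOW(P) = {$}
FOLLOW(R) = {x}
FOLLOW(U) = {z}
Each cell of M receives at most one production.

Yes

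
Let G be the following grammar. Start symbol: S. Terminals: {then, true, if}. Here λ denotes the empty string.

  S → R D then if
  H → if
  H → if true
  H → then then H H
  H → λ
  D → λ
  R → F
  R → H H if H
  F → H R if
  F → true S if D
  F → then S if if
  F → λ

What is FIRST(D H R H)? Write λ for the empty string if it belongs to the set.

FIRST(H) = {λ, if, then}
FIRST(D) = {λ}
FIRST(S) = {if, then, true}  (via R D then if)
FIRST(R) = {λ, if, then, true}  (via F, H H if H)
FIRST(F) = {λ, if, then, true}  (via H R if)
FIRST(D H R H): take FIRST of each symbol in turn, carrying on past any symbol whose FIRST contains λ; result {λ, if, then, true}.

{λ, if, then, true}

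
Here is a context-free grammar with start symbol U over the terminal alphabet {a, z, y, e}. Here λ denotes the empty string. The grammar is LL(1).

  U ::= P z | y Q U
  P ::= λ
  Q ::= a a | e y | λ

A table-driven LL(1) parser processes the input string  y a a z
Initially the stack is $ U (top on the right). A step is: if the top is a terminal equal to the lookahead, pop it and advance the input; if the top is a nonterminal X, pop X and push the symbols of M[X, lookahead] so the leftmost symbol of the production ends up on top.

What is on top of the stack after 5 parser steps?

U

     Stack    Input      Action
  1  $ U      y a a z $  expand U ::= y Q U
  2  $ U Q y  y a a z $  match y
  3  $ U Q    a a z $    expand Q ::= a a
  4  $ U a a  a a z $    match a
  5  $ U a    a z $      match a
Stack after step 5: $ U (top = U).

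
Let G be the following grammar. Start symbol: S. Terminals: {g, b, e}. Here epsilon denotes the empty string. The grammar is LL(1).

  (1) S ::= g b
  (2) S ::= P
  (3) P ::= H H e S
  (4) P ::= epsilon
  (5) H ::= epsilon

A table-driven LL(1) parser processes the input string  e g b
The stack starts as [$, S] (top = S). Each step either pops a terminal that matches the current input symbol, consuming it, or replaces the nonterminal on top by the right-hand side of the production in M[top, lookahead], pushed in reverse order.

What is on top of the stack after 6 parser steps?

g

step 1: stack=$ S  input=e g b $  — expand S ::= P
step 2: stack=$ P  input=e g b $  — expand P ::= H H e S
step 3: stack=$ S e H H  input=e g b $  — expand H ::= epsilon
step 4: stack=$ S e H  input=e g b $  — expand H ::= epsilon
step 5: stack=$ S e  input=e g b $  — match e
step 6: stack=$ S  input=g b $  — expand S ::= g b
Stack after step 6: $ b g (top = g).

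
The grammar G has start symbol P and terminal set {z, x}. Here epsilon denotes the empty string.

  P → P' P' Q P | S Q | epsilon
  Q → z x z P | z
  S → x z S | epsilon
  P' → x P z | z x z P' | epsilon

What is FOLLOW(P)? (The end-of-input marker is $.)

FIRST(Q): from Q→z x z P we get {z}; from Q→z we get {z}. So FIRST(Q) = {z}.
FIRST(S): from S→x z S we get {x}; from S→epsilon we get {epsilon}. So FIRST(S) = {epsilon, x}.
FIRST(P'): from P'→x P z we get {x}; from P'→z x z P' we get {z}; from P'→epsilon we get {epsilon}. So FIRST(P') = {epsilon, x, z}.
FIRST(P): from P→P' P' Q P we get {x, z}; from P→S Q we get {x, z}; from P→epsilon we get {epsilon}. So FIRST(P) = {epsilon, x, z}.
FOLLOW(P) includes $ since P is the start symbol.
FOLLOW(S): in P→S Q, S is followed by Q with FIRST {z}; in S→x z S, the suffix after S is empty (adds nothing new). Thus FOLLOW(S) = {z}.
FOLLOW(P'): in P→P' P' Q P (occurrence 1), P' is followed by P' Q P with FIRST {x, z}; in P→P' P' Q P (occurrence 2), P' is followed by Q P with FIRST {z}; in P'→z x z P', the suffix after P' is empty (adds nothing new). Thus FOLLOW(P') = {x, z}.
FOLLOW(P): in P→P' P' Q P, the suffix after P is empty (adds nothing new); in Q→z x z P, the suffix after P is empty, so FOLLOW(P) ⊇ FOLLOW(Q) = {$, x, z}; in P'→x P z, P is followed by z with FIRST {z}. Thus FOLLOW(P) = {$, x, z}.
FOLLOW(Q): in P→P' P' Q P, Q is followed by P with FIRST {epsilon, x, z}; in P→P' P' Q P, the suffix after Q is nullable, so FOLLOW(Q) ⊇ FOLLOW(P) = {$, x, z}; in P→S Q, the suffix after Q is empty, so FOLLOW(Q) ⊇ FOLLOW(P) = {$, x, z}. Thus FOLLOW(Q) = {$, x, z}.

{$, x, z}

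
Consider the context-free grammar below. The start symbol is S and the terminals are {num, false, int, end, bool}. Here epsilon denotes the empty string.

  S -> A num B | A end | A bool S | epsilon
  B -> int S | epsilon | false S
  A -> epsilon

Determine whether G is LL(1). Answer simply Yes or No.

Yes

FIRST(S) = {epsilon, bool, end, num}
FIRST(B) = {epsilon, false, int}
FIRST(A) = {epsilon}
FOLLOW(S) = {$}
FOLLOW(B) = {$}
FOLLOW(A) = {bool, end, num}
Each cell of M receives at most one production.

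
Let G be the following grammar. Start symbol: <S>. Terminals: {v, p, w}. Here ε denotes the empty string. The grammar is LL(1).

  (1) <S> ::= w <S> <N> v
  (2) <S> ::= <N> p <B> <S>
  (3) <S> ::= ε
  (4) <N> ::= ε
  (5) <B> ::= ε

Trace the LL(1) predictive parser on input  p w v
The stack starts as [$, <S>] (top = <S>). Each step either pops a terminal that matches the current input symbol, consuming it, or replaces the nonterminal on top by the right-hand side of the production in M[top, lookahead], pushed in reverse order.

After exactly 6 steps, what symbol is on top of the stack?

     Stack            Input    Action
  1  $ <S>            p w v $  expand <S> ::= <N> p <B> <S>
  2  $ <S> <B> p <N>  p w v $  expand <N> ::= ε
  3  $ <S> <B> p      p w v $  match p
  4  $ <S> <B>        w v $    expand <B> ::= ε
  5  $ <S>            w v $    expand <S> ::= w <S> <N> v
  6  $ v <N> <S> w    w v $    match w
Stack after step 6: $ v <N> <S> (top = <S>).

<S>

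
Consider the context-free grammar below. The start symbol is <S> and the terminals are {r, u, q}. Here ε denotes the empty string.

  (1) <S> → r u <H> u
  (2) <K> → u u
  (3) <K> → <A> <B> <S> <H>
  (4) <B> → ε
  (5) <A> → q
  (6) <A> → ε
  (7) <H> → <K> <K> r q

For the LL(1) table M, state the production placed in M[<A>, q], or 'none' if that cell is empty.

<A> → q

FIRST(<S>): from <S>→r u <H> u we get {r}. So FIRST(<S>) = {r}.
FIRST(<B>): from <B>→ε we get {ε}. So FIRST(<B>) = {ε}.
FIRST(<A>): from <A>→q we get {q}; from <A>→ε we get {ε}. So FIRST(<A>) = {ε, q}.
FIRST(<K>): from <K>→u u we get {u}; from <K>→<A> <B> <S> <H> we get {q, r}. So FIRST(<K>) = {q, r, u}.
FIRST(<H>): from <H>→<K> <K> r q we get {q, r, u}. So FIRST(<H>) = {q, r, u}.
FOLLOW(<S>) includes $ since <S> is the start symbol.
FOLLOW(<A>): in <K>→<A> <B> <S> <H>, <A> is followed by <B> <S> <H> with FIRST {r}. Thus FOLLOW(<A>) = {r}.
For <A> → q: FIRST(q) = {q}, so it goes in M[<A>, t] for t ∈ {q}.
For <A> → ε: FIRST(ε) = {ε}, so it goes in M[<A>, t] for t ∈ {}; since ε ∈ FIRST, also for every t ∈ FOLLOW(<A>) = {r}.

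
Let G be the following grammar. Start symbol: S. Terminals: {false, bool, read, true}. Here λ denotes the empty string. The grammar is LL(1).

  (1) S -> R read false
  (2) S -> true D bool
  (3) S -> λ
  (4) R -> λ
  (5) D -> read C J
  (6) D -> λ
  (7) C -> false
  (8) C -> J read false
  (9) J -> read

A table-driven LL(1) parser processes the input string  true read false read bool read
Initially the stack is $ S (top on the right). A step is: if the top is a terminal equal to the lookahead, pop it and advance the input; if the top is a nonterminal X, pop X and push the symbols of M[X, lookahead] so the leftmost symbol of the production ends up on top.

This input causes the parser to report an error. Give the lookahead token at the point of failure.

step 1: stack=$ S  input=true read false read bool read $  — expand S -> true D bool
step 2: stack=$ bool D true  input=true read false read bool read $  — match true
step 3: stack=$ bool D  input=read false read bool read $  — expand D -> read C J
step 4: stack=$ bool J C read  input=read false read bool read $  — match read
step 5: stack=$ bool J C  input=false read bool read $  — expand C -> false
step 6: stack=$ bool J false  input=false read bool read $  — match false
step 7: stack=$ bool J  input=read bool read $  — expand J -> read
step 8: stack=$ bool read  input=read bool read $  — match read
step 9: stack=$ bool  input=bool read $  — match bool
step 10: stack=$  input=read $  — error: stack empty but input remains

read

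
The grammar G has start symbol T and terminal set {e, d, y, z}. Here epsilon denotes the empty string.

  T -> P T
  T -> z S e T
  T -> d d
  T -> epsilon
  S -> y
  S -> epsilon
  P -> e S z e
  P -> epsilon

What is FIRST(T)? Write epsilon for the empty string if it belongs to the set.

{epsilon, d, e, z}

FIRST(S): from S->y we get {y}; from S->epsilon we get {epsilon}. So FIRST(S) = {epsilon, y}.
FIRST(P): from P->e S z e we get {e}; from P->epsilon we get {epsilon}. So FIRST(P) = {epsilon, e}.
FIRST(T): from T->P T we get {epsilon, d, e, z}; from T->z S e T we get {z}; from T->d d we get {d}; from T->epsilon we get {epsilon}. So FIRST(T) = {epsilon, d, e, z}.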